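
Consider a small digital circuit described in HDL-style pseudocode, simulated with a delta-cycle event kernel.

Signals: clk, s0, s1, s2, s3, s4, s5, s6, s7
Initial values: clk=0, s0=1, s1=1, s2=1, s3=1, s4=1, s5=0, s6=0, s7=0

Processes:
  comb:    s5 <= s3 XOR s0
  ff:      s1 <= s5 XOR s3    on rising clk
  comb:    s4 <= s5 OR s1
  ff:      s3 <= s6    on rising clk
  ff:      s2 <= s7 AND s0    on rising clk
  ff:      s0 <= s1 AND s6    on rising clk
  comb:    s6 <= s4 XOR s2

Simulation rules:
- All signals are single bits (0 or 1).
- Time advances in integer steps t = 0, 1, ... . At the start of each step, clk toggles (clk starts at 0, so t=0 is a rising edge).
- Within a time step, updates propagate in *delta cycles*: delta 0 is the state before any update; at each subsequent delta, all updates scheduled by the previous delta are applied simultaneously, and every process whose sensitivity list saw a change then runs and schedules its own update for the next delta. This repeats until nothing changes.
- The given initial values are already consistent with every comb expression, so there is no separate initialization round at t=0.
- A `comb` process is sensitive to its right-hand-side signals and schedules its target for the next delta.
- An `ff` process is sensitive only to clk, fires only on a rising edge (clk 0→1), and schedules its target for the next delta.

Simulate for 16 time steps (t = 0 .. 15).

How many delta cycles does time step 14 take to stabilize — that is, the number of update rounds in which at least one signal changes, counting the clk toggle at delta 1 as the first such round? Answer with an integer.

4

t=0 Δ0: s0=1 s6=0 s3=1 clk=0 s7=0 s1=1 s2=1 s5=0 s4=1
  Δ1: clk:0→1
  Δ2: s0:1→0, s3:1→0, s2:1→0
  Δ3: s6:0→1
  (3Δ to stable)
t=1 Δ0: s0=0 s6=1 s3=0 clk=1 s7=0 s1=1 s2=0 s5=0 s4=1
  Δ1: clk:1→0
  (1Δ to stable)
t=2 Δ0: s0=0 s6=1 s3=0 clk=0 s7=0 s1=1 s2=0 s5=0 s4=1
  Δ1: clk:0→1
  Δ2: s0:0→1, s3:0→1, s1:1→0
  Δ3: s4:1→0
  Δ4: s6:1→0
  (4Δ to stable)
t=3 Δ0: s0=1 s6=0 s3=1 clk=1 s7=0 s1=0 s2=0 s5=0 s4=0
  Δ1: clk:1→0
  (1Δ to stable)
t=4 Δ0: s0=1 s6=0 s3=1 clk=0 s7=0 s1=0 s2=0 s5=0 s4=0
  Δ1: clk:0→1
  Δ2: s0:1→0, s3:1→0, s1:0→1
  Δ3: s4:0→1
  Δ4: s6:0→1
  (4Δ to stable)
t=5 Δ0: s0=0 s6=1 s3=0 clk=1 s7=0 s1=1 s2=0 s5=0 s4=1
  Δ1: clk:1→0
  (1Δ to stable)
t=6 Δ0: s0=0 s6=1 s3=0 clk=0 s7=0 s1=1 s2=0 s5=0 s4=1
  Δ1: clk:0→1
  Δ2: s0:0→1, s3:0→1, s1:1→0
  Δ3: s4:1→0
  Δ4: s6:1→0
  (4Δ to stable)
t=7 Δ0: s0=1 s6=0 s3=1 clk=1 s7=0 s1=0 s2=0 s5=0 s4=0
  Δ1: clk:1→0
  (1Δ to stable)
t=8 Δ0: s0=1 s6=0 s3=1 clk=0 s7=0 s1=0 s2=0 s5=0 s4=0
  Δ1: clk:0→1
  Δ2: s0:1→0, s3:1→0, s1:0→1
  Δ3: s4:0→1
  Δ4: s6:0→1
  (4Δ to stable)
t=9 Δ0: s0=0 s6=1 s3=0 clk=1 s7=0 s1=1 s2=0 s5=0 s4=1
  Δ1: clk:1→0
  (1Δ to stable)
t=10 Δ0: s0=0 s6=1 s3=0 clk=0 s7=0 s1=1 s2=0 s5=0 s4=1
  Δ1: clk:0→1
  Δ2: s0:0→1, s3:0→1, s1:1→0
  Δ3: s4:1→0
  Δ4: s6:1→0
  (4Δ to stable)
t=11 Δ0: s0=1 s6=0 s3=1 clk=1 s7=0 s1=0 s2=0 s5=0 s4=0
  Δ1: clk:1→0
  (1Δ to stable)
t=12 Δ0: s0=1 s6=0 s3=1 clk=0 s7=0 s1=0 s2=0 s5=0 s4=0
  Δ1: clk:0→1
  Δ2: s0:1→0, s3:1→0, s1:0→1
  Δ3: s4:0→1
  Δ4: s6:0→1
  (4Δ to stable)
t=13 Δ0: s0=0 s6=1 s3=0 clk=1 s7=0 s1=1 s2=0 s5=0 s4=1
  Δ1: clk:1→0
  (1Δ to stable)
t=14 Δ0: s0=0 s6=1 s3=0 clk=0 s7=0 s1=1 s2=0 s5=0 s4=1
  Δ1: clk:0→1
  Δ2: s0:0→1, s3:0→1, s1:1→0
  Δ3: s4:1→0
  Δ4: s6:1→0
  (4Δ to stable)
t=15 Δ0: s0=1 s6=0 s3=1 clk=1 s7=0 s1=0 s2=0 s5=0 s4=0
  Δ1: clk:1→0
  (1Δ to stable)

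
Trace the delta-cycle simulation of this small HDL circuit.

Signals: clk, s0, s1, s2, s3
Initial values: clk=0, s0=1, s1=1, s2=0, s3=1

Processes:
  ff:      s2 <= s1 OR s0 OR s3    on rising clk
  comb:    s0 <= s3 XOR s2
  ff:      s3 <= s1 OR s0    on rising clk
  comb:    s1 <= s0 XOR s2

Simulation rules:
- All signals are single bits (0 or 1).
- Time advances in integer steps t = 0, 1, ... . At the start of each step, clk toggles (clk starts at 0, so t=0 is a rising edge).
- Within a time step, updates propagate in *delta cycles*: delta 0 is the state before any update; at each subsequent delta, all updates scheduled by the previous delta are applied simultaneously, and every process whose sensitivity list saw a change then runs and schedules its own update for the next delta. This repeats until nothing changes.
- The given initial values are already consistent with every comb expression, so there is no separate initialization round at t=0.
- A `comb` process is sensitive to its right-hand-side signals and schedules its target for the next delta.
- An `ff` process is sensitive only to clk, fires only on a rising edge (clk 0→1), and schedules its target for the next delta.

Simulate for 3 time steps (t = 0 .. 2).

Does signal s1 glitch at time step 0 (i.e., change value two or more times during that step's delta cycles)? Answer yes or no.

t0.Δ0 s1=1 s2=0 clk=0 s0=1 s3=1
t0.Δ1 s1=1 s2=0 clk=1 s0=1 s3=1
t0.Δ2 s1=1 s2=1 clk=1 s0=1 s3=1
t0.Δ3 s1=0 s2=1 clk=1 s0=0 s3=1
t0.Δ4 s1=1 s2=1 clk=1 s0=0 s3=1
t1.Δ0 s1=1 s2=1 clk=1 s0=0 s3=1
t1.Δ1 s1=1 s2=1 clk=0 s0=0 s3=1
t2.Δ0 s1=1 s2=1 clk=0 s0=0 s3=1
t2.Δ1 s1=1 s2=1 clk=1 s0=0 s3=1

yes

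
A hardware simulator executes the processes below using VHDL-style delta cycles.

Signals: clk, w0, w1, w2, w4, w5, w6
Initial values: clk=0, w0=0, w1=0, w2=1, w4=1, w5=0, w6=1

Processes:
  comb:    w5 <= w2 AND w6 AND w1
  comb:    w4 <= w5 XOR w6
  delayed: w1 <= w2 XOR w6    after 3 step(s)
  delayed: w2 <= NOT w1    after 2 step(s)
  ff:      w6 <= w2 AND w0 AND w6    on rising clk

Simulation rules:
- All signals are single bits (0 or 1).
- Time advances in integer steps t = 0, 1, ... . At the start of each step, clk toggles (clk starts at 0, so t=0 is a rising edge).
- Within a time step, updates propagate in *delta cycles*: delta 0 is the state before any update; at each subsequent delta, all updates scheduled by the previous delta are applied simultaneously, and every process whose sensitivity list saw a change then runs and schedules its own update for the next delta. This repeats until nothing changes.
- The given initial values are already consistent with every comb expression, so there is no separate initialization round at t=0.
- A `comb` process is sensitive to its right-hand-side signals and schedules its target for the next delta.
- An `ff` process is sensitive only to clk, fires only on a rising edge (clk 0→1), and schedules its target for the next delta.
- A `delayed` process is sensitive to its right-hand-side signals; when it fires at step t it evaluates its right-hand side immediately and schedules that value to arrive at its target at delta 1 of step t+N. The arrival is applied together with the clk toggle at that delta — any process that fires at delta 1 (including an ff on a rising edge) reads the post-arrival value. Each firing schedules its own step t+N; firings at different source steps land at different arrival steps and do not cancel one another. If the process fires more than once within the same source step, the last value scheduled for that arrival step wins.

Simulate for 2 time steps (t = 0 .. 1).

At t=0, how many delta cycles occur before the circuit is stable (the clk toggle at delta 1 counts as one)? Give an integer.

t0.Δ0 w1=0 w5=0 clk=0 w2=1 w0=0 w4=1 w6=1
t0.Δ1 w1=0 w5=0 clk=1 w2=1 w0=0 w4=1 w6=1
t0.Δ2 w1=0 w5=0 clk=1 w2=1 w0=0 w4=1 w6=0
t0.Δ3 w1=0 w5=0 clk=1 w2=1 w0=0 w4=0 w6=0
t1.Δ0 w1=0 w5=0 clk=1 w2=1 w0=0 w4=0 w6=0
t1.Δ1 w1=0 w5=0 clk=0 w2=1 w0=0 w4=0 w6=0

3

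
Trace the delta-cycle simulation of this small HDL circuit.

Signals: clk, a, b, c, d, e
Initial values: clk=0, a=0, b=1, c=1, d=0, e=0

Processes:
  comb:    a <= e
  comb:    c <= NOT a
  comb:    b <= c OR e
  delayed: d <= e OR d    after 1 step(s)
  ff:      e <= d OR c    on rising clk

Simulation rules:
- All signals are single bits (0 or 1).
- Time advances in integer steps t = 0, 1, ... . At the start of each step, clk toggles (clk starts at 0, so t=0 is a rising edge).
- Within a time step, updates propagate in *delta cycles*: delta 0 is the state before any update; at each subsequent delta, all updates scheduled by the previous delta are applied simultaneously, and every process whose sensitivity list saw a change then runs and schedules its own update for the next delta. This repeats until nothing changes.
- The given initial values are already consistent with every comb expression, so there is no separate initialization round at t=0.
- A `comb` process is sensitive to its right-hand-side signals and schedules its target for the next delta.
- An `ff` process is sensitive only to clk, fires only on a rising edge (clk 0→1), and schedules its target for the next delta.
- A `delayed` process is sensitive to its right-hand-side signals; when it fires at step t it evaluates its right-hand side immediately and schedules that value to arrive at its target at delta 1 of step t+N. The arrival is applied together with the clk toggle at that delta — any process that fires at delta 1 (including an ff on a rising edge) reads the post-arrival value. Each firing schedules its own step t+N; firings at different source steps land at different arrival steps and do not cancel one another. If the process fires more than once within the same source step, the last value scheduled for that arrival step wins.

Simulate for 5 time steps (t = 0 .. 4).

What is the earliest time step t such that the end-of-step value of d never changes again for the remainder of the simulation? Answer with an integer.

1

t0.Δ0 clk=0 e=0 b=1 a=0 c=1 d=0
t0.Δ1 clk=1 e=0 b=1 a=0 c=1 d=0
t0.Δ2 clk=1 e=1 b=1 a=0 c=1 d=0
t0.Δ3 clk=1 e=1 b=1 a=1 c=1 d=0
t0.Δ4 clk=1 e=1 b=1 a=1 c=0 d=0
t1.Δ0 clk=1 e=1 b=1 a=1 c=0 d=0
t1.Δ1 clk=0 e=1 b=1 a=1 c=0 d=1
t2.Δ0 clk=0 e=1 b=1 a=1 c=0 d=1
t2.Δ1 clk=1 e=1 b=1 a=1 c=0 d=1
t3.Δ0 clk=1 e=1 b=1 a=1 c=0 d=1
t3.Δ1 clk=0 e=1 b=1 a=1 c=0 d=1
t4.Δ0 clk=0 e=1 b=1 a=1 c=0 d=1
t4.Δ1 clk=1 e=1 b=1 a=1 c=0 d=1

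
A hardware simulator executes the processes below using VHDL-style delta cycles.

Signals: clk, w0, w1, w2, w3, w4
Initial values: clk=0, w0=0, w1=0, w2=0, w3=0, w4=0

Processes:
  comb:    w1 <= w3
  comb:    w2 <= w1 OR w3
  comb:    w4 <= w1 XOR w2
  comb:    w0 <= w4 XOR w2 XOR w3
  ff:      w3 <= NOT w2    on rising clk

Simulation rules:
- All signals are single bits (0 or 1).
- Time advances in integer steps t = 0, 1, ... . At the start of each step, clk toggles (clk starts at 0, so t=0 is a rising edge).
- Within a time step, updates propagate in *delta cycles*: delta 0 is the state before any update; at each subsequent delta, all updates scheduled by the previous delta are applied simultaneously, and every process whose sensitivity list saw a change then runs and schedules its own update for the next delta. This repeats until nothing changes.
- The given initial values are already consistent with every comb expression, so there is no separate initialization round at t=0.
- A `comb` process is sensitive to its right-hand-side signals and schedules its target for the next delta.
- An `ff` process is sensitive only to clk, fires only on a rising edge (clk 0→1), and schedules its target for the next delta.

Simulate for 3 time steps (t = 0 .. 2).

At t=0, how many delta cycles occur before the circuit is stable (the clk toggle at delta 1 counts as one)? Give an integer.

4

t=0 Δ0: w0=0 w4=0 w1=0 clk=0 w3=0 w2=0
  Δ1: clk:0→1
  Δ2: w3:0→1
  Δ3: w0:0→1, w1:0→1, w2:0→1
  Δ4: w0:1→0
  (4Δ to stable)
t=1 Δ0: w0=0 w4=0 w1=1 clk=1 w3=1 w2=1
  Δ1: clk:1→0
  (1Δ to stable)
t=2 Δ0: w0=0 w4=0 w1=1 clk=0 w3=1 w2=1
  Δ1: clk:0→1
  Δ2: w3:1→0
  Δ3: w0:0→1, w1:1→0
  Δ4: w4:0→1, w2:1→0
  Δ5: w4:1→0
  Δ6: w0:1→0
  (6Δ to stable)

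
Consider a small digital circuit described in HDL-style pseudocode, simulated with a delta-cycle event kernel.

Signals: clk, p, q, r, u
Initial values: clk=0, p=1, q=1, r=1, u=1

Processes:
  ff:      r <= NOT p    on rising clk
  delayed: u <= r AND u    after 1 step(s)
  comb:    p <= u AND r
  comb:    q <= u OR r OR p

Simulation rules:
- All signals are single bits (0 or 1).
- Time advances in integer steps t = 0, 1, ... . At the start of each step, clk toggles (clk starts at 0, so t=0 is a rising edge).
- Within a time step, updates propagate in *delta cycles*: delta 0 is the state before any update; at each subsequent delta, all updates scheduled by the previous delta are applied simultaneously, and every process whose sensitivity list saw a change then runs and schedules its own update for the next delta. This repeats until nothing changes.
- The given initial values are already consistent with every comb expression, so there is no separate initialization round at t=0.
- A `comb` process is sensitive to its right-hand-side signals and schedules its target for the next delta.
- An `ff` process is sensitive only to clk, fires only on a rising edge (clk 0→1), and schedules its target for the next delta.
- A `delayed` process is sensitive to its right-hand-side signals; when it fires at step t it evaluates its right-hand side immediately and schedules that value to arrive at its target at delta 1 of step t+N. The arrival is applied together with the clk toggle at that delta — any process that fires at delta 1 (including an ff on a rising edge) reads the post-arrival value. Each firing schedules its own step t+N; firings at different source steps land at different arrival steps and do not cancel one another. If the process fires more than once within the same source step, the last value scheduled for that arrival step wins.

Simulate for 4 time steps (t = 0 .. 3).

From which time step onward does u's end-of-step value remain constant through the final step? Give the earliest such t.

t0.Δ0 r=1 p=1 clk=0 q=1 u=1
t0.Δ1 r=1 p=1 clk=1 q=1 u=1
t0.Δ2 r=0 p=1 clk=1 q=1 u=1
t0.Δ3 r=0 p=0 clk=1 q=1 u=1
t1.Δ0 r=0 p=0 clk=1 q=1 u=1
t1.Δ1 r=0 p=0 clk=0 q=1 u=0
t1.Δ2 r=0 p=0 clk=0 q=0 u=0
t2.Δ0 r=0 p=0 clk=0 q=0 u=0
t2.Δ1 r=0 p=0 clk=1 q=0 u=0
t2.Δ2 r=1 p=0 clk=1 q=0 u=0
t2.Δ3 r=1 p=0 clk=1 q=1 u=0
t3.Δ0 r=1 p=0 clk=1 q=1 u=0
t3.Δ1 r=1 p=0 clk=0 q=1 u=0

1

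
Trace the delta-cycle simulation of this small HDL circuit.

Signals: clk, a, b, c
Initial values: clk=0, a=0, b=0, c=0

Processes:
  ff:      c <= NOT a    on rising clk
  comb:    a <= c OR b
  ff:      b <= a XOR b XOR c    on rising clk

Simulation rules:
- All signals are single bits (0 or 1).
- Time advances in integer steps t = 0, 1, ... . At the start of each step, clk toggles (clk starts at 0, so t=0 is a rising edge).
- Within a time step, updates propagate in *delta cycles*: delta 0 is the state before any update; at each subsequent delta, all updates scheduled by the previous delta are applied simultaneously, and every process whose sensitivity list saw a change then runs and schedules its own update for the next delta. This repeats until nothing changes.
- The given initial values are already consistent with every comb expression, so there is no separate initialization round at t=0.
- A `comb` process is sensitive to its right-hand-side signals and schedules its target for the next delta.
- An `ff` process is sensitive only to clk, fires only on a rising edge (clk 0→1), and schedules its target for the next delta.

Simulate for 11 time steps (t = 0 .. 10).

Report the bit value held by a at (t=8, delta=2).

[bits: b,c,a,clk]
t=0: Δ0=0000 Δ1=0001 Δ2=0101 Δ3=0111 | 3Δ
t=1: Δ0=0111 Δ1=0110 | 1Δ
t=2: Δ0=0110 Δ1=0111 Δ2=0011 Δ3=0001 | 3Δ
t=3: Δ0=0001 Δ1=0000 | 1Δ
t=4: Δ0=0000 Δ1=0001 Δ2=0101 Δ3=0111 | 3Δ
t=5: Δ0=0111 Δ1=0110 | 1Δ
t=6: Δ0=0110 Δ1=0111 Δ2=0011 Δ3=0001 | 3Δ
t=7: Δ0=0001 Δ1=0000 | 1Δ
t=8: Δ0=0000 Δ1=0001 Δ2=0101 Δ3=0111 | 3Δ
t=9: Δ0=0111 Δ1=0110 | 1Δ
t=10: Δ0=0110 Δ1=0111 Δ2=0011 Δ3=0001 | 3Δ

0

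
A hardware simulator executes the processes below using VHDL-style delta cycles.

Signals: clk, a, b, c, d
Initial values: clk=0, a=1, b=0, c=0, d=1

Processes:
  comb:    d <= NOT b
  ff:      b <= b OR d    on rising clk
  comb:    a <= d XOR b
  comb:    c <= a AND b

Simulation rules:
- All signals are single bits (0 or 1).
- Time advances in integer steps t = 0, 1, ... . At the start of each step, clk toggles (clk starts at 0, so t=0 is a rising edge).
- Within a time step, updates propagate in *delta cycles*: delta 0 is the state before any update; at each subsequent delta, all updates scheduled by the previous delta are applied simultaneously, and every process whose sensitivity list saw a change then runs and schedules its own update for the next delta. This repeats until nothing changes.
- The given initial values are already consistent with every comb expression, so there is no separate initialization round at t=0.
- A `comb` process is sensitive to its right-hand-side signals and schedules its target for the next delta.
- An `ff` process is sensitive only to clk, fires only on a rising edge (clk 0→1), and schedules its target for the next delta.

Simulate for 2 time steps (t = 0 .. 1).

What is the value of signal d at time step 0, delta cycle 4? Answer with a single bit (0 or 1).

[bits: a,b,c,d,clk]
t=0: Δ0=10010 Δ1=10011 Δ2=11011 Δ3=01101 Δ4=11001 Δ5=11101 | 5Δ
t=1: Δ0=11101 Δ1=11100 | 1Δ

0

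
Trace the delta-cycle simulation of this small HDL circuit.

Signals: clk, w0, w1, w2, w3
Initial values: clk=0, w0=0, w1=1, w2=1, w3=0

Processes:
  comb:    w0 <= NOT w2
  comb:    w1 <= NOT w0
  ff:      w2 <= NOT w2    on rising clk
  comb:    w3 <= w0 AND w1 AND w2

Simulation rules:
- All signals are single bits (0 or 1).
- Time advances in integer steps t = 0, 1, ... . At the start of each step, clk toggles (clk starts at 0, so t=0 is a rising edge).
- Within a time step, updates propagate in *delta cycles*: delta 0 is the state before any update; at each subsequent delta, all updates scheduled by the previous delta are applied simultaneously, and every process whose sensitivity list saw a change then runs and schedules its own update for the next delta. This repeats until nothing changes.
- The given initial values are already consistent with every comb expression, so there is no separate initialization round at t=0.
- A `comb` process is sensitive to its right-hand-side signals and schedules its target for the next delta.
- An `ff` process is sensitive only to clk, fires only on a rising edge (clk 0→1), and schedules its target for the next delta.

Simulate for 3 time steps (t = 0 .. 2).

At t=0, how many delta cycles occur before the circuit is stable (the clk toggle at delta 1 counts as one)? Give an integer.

[bits: w0,w3,w1,clk,w2]
t=0: Δ0=00101 Δ1=00111 Δ2=00110 Δ3=10110 Δ4=10010 | 4Δ
t=1: Δ0=10010 Δ1=10000 | 1Δ
t=2: Δ0=10000 Δ1=10010 Δ2=10011 Δ3=00011 Δ4=00111 | 4Δ

4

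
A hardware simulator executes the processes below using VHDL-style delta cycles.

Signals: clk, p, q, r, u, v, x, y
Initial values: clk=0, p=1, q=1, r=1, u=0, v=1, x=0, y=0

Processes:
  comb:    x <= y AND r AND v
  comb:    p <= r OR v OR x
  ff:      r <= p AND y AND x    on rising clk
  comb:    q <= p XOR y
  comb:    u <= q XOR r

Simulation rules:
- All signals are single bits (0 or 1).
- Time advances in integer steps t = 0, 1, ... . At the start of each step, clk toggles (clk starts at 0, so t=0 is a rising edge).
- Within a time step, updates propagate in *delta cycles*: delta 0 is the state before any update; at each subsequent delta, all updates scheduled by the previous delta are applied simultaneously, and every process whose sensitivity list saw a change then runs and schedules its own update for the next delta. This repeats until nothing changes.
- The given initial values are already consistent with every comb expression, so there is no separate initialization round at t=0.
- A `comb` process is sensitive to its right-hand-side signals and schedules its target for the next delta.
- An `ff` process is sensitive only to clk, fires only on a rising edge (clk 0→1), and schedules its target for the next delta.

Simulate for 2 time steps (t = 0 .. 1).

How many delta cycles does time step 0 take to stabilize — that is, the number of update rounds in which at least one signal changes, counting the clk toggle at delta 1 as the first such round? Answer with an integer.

t=0 Δ0: q=1 x=0 r=1 u=0 p=1 v=1 y=0 clk=0
  Δ1: clk:0→1
  Δ2: r:1→0
  Δ3: u:0→1
  (3Δ to stable)
t=1 Δ0: q=1 x=0 r=0 u=1 p=1 v=1 y=0 clk=1
  Δ1: clk:1→0
  (1Δ to stable)

3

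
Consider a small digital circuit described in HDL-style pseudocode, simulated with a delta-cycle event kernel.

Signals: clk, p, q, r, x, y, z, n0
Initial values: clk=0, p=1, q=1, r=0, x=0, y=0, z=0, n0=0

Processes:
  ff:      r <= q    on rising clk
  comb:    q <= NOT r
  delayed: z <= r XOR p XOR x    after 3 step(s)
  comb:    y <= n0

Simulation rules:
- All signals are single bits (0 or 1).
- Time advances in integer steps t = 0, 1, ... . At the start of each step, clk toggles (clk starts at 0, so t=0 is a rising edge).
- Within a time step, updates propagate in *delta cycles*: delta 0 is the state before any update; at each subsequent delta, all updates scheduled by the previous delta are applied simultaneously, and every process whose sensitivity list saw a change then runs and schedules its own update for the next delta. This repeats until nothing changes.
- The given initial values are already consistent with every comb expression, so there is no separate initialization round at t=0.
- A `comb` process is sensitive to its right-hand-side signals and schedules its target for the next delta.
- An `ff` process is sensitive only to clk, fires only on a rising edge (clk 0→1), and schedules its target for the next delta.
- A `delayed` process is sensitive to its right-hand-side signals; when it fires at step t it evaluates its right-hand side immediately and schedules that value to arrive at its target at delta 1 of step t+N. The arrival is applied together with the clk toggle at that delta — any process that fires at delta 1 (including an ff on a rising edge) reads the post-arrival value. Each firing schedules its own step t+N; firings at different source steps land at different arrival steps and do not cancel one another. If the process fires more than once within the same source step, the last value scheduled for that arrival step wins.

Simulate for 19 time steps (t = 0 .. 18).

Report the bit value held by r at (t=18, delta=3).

t0.Δ0 z=0 n0=0 clk=0 r=0 p=1 x=0 q=1 y=0
t0.Δ1 z=0 n0=0 clk=1 r=0 p=1 x=0 q=1 y=0
t0.Δ2 z=0 n0=0 clk=1 r=1 p=1 x=0 q=1 y=0
t0.Δ3 z=0 n0=0 clk=1 r=1 p=1 x=0 q=0 y=0
t1.Δ0 z=0 n0=0 clk=1 r=1 p=1 x=0 q=0 y=0
t1.Δ1 z=0 n0=0 clk=0 r=1 p=1 x=0 q=0 y=0
t2.Δ0 z=0 n0=0 clk=0 r=1 p=1 x=0 q=0 y=0
t2.Δ1 z=0 n0=0 clk=1 r=1 p=1 x=0 q=0 y=0
t2.Δ2 z=0 n0=0 clk=1 r=0 p=1 x=0 q=0 y=0
t2.Δ3 z=0 n0=0 clk=1 r=0 p=1 x=0 q=1 y=0
t3.Δ0 z=0 n0=0 clk=1 r=0 p=1 x=0 q=1 y=0
t3.Δ1 z=0 n0=0 clk=0 r=0 p=1 x=0 q=1 y=0
t4.Δ0 z=0 n0=0 clk=0 r=0 p=1 x=0 q=1 y=0
t4.Δ1 z=0 n0=0 clk=1 r=0 p=1 x=0 q=1 y=0
t4.Δ2 z=0 n0=0 clk=1 r=1 p=1 x=0 q=1 y=0
t4.Δ3 z=0 n0=0 clk=1 r=1 p=1 x=0 q=0 y=0
t5.Δ0 z=0 n0=0 clk=1 r=1 p=1 x=0 q=0 y=0
t5.Δ1 z=1 n0=0 clk=0 r=1 p=1 x=0 q=0 y=0
t6.Δ0 z=1 n0=0 clk=0 r=1 p=1 x=0 q=0 y=0
t6.Δ1 z=1 n0=0 clk=1 r=1 p=1 x=0 q=0 y=0
t6.Δ2 z=1 n0=0 clk=1 r=0 p=1 x=0 q=0 y=0
t6.Δ3 z=1 n0=0 clk=1 r=0 p=1 x=0 q=1 y=0
t7.Δ0 z=1 n0=0 clk=1 r=0 p=1 x=0 q=1 y=0
t7.Δ1 z=0 n0=0 clk=0 r=0 p=1 x=0 q=1 y=0
t8.Δ0 z=0 n0=0 clk=0 r=0 p=1 x=0 q=1 y=0
t8.Δ1 z=0 n0=0 clk=1 r=0 p=1 x=0 q=1 y=0
t8.Δ2 z=0 n0=0 clk=1 r=1 p=1 x=0 q=1 y=0
t8.Δ3 z=0 n0=0 clk=1 r=1 p=1 x=0 q=0 y=0
t9.Δ0 z=0 n0=0 clk=1 r=1 p=1 x=0 q=0 y=0
t9.Δ1 z=1 n0=0 clk=0 r=1 p=1 x=0 q=0 y=0
t10.Δ0 z=1 n0=0 clk=0 r=1 p=1 x=0 q=0 y=0
t10.Δ1 z=1 n0=0 clk=1 r=1 p=1 x=0 q=0 y=0
t10.Δ2 z=1 n0=0 clk=1 r=0 p=1 x=0 q=0 y=0
t10.Δ3 z=1 n0=0 clk=1 r=0 p=1 x=0 q=1 y=0
t11.Δ0 z=1 n0=0 clk=1 r=0 p=1 x=0 q=1 y=0
t11.Δ1 z=0 n0=0 clk=0 r=0 p=1 x=0 q=1 y=0
t12.Δ0 z=0 n0=0 clk=0 r=0 p=1 x=0 q=1 y=0
t12.Δ1 z=0 n0=0 clk=1 r=0 p=1 x=0 q=1 y=0
t12.Δ2 z=0 n0=0 clk=1 r=1 p=1 x=0 q=1 y=0
t12.Δ3 z=0 n0=0 clk=1 r=1 p=1 x=0 q=0 y=0
t13.Δ0 z=0 n0=0 clk=1 r=1 p=1 x=0 q=0 y=0
t13.Δ1 z=1 n0=0 clk=0 r=1 p=1 x=0 q=0 y=0
t14.Δ0 z=1 n0=0 clk=0 r=1 p=1 x=0 q=0 y=0
t14.Δ1 z=1 n0=0 clk=1 r=1 p=1 x=0 q=0 y=0
t14.Δ2 z=1 n0=0 clk=1 r=0 p=1 x=0 q=0 y=0
t14.Δ3 z=1 n0=0 clk=1 r=0 p=1 x=0 q=1 y=0
t15.Δ0 z=1 n0=0 clk=1 r=0 p=1 x=0 q=1 y=0
t15.Δ1 z=0 n0=0 clk=0 r=0 p=1 x=0 q=1 y=0
t16.Δ0 z=0 n0=0 clk=0 r=0 p=1 x=0 q=1 y=0
t16.Δ1 z=0 n0=0 clk=1 r=0 p=1 x=0 q=1 y=0
t16.Δ2 z=0 n0=0 clk=1 r=1 p=1 x=0 q=1 y=0
t16.Δ3 z=0 n0=0 clk=1 r=1 p=1 x=0 q=0 y=0
t17.Δ0 z=0 n0=0 clk=1 r=1 p=1 x=0 q=0 y=0
t17.Δ1 z=1 n0=0 clk=0 r=1 p=1 x=0 q=0 y=0
t18.Δ0 z=1 n0=0 clk=0 r=1 p=1 x=0 q=0 y=0
t18.Δ1 z=1 n0=0 clk=1 r=1 p=1 x=0 q=0 y=0
t18.Δ2 z=1 n0=0 clk=1 r=0 p=1 x=0 q=0 y=0
t18.Δ3 z=1 n0=0 clk=1 r=0 p=1 x=0 q=1 y=0

0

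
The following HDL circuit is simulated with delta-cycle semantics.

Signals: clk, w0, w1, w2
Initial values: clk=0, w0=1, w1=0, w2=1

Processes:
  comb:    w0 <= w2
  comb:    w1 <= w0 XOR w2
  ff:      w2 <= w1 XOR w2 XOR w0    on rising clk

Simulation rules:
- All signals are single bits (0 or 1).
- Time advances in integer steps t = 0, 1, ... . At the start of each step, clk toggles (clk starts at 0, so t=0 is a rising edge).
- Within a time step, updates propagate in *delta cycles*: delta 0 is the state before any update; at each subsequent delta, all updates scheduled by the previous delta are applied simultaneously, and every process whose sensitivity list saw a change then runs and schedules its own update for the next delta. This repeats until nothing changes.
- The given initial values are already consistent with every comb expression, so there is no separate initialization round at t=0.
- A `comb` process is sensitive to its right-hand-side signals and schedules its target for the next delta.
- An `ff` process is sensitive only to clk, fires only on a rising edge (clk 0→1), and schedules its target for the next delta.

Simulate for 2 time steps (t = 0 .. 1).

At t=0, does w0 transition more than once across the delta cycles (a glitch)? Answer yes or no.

no

t=0 Δ0: w2=1 w0=1 clk=0 w1=0
  Δ1: clk:0→1
  Δ2: w2:1→0
  Δ3: w0:1→0, w1:0→1
  Δ4: w1:1→0
  (4Δ to stable)
t=1 Δ0: w2=0 w0=0 clk=1 w1=0
  Δ1: clk:1→0
  (1Δ to stable)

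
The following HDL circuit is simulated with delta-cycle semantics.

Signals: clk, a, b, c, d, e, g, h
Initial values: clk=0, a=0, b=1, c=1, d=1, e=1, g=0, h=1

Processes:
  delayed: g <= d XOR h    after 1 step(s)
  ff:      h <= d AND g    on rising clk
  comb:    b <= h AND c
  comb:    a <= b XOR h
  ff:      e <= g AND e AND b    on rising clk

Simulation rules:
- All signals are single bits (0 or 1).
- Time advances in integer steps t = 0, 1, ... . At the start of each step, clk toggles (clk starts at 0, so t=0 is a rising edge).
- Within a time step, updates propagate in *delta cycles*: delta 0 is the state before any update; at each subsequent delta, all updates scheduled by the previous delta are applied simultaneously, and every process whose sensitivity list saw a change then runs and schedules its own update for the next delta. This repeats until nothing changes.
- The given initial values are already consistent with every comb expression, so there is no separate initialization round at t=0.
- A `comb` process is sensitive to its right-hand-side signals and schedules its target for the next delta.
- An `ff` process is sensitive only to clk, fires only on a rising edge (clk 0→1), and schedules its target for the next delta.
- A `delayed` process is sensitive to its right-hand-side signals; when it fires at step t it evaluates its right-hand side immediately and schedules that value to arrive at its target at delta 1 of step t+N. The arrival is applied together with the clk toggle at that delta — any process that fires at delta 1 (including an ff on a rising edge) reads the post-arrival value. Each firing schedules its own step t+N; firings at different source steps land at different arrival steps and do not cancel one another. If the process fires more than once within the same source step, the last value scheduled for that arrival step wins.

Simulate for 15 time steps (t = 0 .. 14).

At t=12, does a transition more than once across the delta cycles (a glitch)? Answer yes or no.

t0.Δ0 e=1 h=1 clk=0 a=0 d=1 c=1 g=0 b=1
t0.Δ1 e=1 h=1 clk=1 a=0 d=1 c=1 g=0 b=1
t0.Δ2 e=0 h=0 clk=1 a=0 d=1 c=1 g=0 b=1
t0.Δ3 e=0 h=0 clk=1 a=1 d=1 c=1 g=0 b=0
t0.Δ4 e=0 h=0 clk=1 a=0 d=1 c=1 g=0 b=0
t1.Δ0 e=0 h=0 clk=1 a=0 d=1 c=1 g=0 b=0
t1.Δ1 e=0 h=0 clk=0 a=0 d=1 c=1 g=1 b=0
t2.Δ0 e=0 h=0 clk=0 a=0 d=1 c=1 g=1 b=0
t2.Δ1 e=0 h=0 clk=1 a=0 d=1 c=1 g=1 b=0
t2.Δ2 e=0 h=1 clk=1 a=0 d=1 c=1 g=1 b=0
t2.Δ3 e=0 h=1 clk=1 a=1 d=1 c=1 g=1 b=1
t2.Δ4 e=0 h=1 clk=1 a=0 d=1 c=1 g=1 b=1
t3.Δ0 e=0 h=1 clk=1 a=0 d=1 c=1 g=1 b=1
t3.Δ1 e=0 h=1 clk=0 a=0 d=1 c=1 g=0 b=1
t4.Δ0 e=0 h=1 clk=0 a=0 d=1 c=1 g=0 b=1
t4.Δ1 e=0 h=1 clk=1 a=0 d=1 c=1 g=0 b=1
t4.Δ2 e=0 h=0 clk=1 a=0 d=1 c=1 g=0 b=1
t4.Δ3 e=0 h=0 clk=1 a=1 d=1 c=1 g=0 b=0
t4.Δ4 e=0 h=0 clk=1 a=0 d=1 c=1 g=0 b=0
t5.Δ0 e=0 h=0 clk=1 a=0 d=1 c=1 g=0 b=0
t5.Δ1 e=0 h=0 clk=0 a=0 d=1 c=1 g=1 b=0
t6.Δ0 e=0 h=0 clk=0 a=0 d=1 c=1 g=1 b=0
t6.Δ1 e=0 h=0 clk=1 a=0 d=1 c=1 g=1 b=0
t6.Δ2 e=0 h=1 clk=1 a=0 d=1 c=1 g=1 b=0
t6.Δ3 e=0 h=1 clk=1 a=1 d=1 c=1 g=1 b=1
t6.Δ4 e=0 h=1 clk=1 a=0 d=1 c=1 g=1 b=1
t7.Δ0 e=0 h=1 clk=1 a=0 d=1 c=1 g=1 b=1
t7.Δ1 e=0 h=1 clk=0 a=0 d=1 c=1 g=0 b=1
t8.Δ0 e=0 h=1 clk=0 a=0 d=1 c=1 g=0 b=1
t8.Δ1 e=0 h=1 clk=1 a=0 d=1 c=1 g=0 b=1
t8.Δ2 e=0 h=0 clk=1 a=0 d=1 c=1 g=0 b=1
t8.Δ3 e=0 h=0 clk=1 a=1 d=1 c=1 g=0 b=0
t8.Δ4 e=0 h=0 clk=1 a=0 d=1 c=1 g=0 b=0
t9.Δ0 e=0 h=0 clk=1 a=0 d=1 c=1 g=0 b=0
t9.Δ1 e=0 h=0 clk=0 a=0 d=1 c=1 g=1 b=0
t10.Δ0 e=0 h=0 clk=0 a=0 d=1 c=1 g=1 b=0
t10.Δ1 e=0 h=0 clk=1 a=0 d=1 c=1 g=1 b=0
t10.Δ2 e=0 h=1 clk=1 a=0 d=1 c=1 g=1 b=0
t10.Δ3 e=0 h=1 clk=1 a=1 d=1 c=1 g=1 b=1
t10.Δ4 e=0 h=1 clk=1 a=0 d=1 c=1 g=1 b=1
t11.Δ0 e=0 h=1 clk=1 a=0 d=1 c=1 g=1 b=1
t11.Δ1 e=0 h=1 clk=0 a=0 d=1 c=1 g=0 b=1
t12.Δ0 e=0 h=1 clk=0 a=0 d=1 c=1 g=0 b=1
t12.Δ1 e=0 h=1 clk=1 a=0 d=1 c=1 g=0 b=1
t12.Δ2 e=0 h=0 clk=1 a=0 d=1 c=1 g=0 b=1
t12.Δ3 e=0 h=0 clk=1 a=1 d=1 c=1 g=0 b=0
t12.Δ4 e=0 h=0 clk=1 a=0 d=1 c=1 g=0 b=0
t13.Δ0 e=0 h=0 clk=1 a=0 d=1 c=1 g=0 b=0
t13.Δ1 e=0 h=0 clk=0 a=0 d=1 c=1 g=1 b=0
t14.Δ0 e=0 h=0 clk=0 a=0 d=1 c=1 g=1 b=0
t14.Δ1 e=0 h=0 clk=1 a=0 d=1 c=1 g=1 b=0
t14.Δ2 e=0 h=1 clk=1 a=0 d=1 c=1 g=1 b=0
t14.Δ3 e=0 h=1 clk=1 a=1 d=1 c=1 g=1 b=1
t14.Δ4 e=0 h=1 clk=1 a=0 d=1 c=1 g=1 b=1

yes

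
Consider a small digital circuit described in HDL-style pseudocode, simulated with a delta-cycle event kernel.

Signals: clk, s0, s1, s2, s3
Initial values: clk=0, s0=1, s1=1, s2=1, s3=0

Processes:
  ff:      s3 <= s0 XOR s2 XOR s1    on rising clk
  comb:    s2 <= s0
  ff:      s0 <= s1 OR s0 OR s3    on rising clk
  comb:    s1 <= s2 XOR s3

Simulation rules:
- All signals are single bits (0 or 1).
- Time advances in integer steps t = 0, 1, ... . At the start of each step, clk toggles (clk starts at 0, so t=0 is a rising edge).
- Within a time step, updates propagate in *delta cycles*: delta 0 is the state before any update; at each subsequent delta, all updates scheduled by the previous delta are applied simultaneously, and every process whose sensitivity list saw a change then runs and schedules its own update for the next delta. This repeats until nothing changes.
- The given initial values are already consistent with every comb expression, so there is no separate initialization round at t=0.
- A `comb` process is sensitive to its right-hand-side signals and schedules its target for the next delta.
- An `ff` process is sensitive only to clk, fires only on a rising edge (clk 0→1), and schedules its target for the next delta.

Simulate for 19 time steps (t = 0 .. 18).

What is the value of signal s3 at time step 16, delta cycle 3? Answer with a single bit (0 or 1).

[bits: clk,s1,s2,s0,s3]
t=0: Δ0=01110 Δ1=11110 Δ2=11111 Δ3=10111 | 3Δ
t=1: Δ0=10111 Δ1=00111 | 1Δ
t=2: Δ0=00111 Δ1=10111 Δ2=10110 Δ3=11110 | 3Δ
t=3: Δ0=11110 Δ1=01110 | 1Δ
t=4: Δ0=01110 Δ1=11110 Δ2=11111 Δ3=10111 | 3Δ
t=5: Δ0=10111 Δ1=00111 | 1Δ
t=6: Δ0=00111 Δ1=10111 Δ2=10110 Δ3=11110 | 3Δ
t=7: Δ0=11110 Δ1=01110 | 1Δ
t=8: Δ0=01110 Δ1=11110 Δ2=11111 Δ3=10111 | 3Δ
t=9: Δ0=10111 Δ1=00111 | 1Δ
t=10: Δ0=00111 Δ1=10111 Δ2=10110 Δ3=11110 | 3Δ
t=11: Δ0=11110 Δ1=01110 | 1Δ
t=12: Δ0=01110 Δ1=11110 Δ2=11111 Δ3=10111 | 3Δ
t=13: Δ0=10111 Δ1=00111 | 1Δ
t=14: Δ0=00111 Δ1=10111 Δ2=10110 Δ3=11110 | 3Δ
t=15: Δ0=11110 Δ1=01110 | 1Δ
t=16: Δ0=01110 Δ1=11110 Δ2=11111 Δ3=10111 | 3Δ
t=17: Δ0=10111 Δ1=00111 | 1Δ
t=18: Δ0=00111 Δ1=10111 Δ2=10110 Δ3=11110 | 3Δ

1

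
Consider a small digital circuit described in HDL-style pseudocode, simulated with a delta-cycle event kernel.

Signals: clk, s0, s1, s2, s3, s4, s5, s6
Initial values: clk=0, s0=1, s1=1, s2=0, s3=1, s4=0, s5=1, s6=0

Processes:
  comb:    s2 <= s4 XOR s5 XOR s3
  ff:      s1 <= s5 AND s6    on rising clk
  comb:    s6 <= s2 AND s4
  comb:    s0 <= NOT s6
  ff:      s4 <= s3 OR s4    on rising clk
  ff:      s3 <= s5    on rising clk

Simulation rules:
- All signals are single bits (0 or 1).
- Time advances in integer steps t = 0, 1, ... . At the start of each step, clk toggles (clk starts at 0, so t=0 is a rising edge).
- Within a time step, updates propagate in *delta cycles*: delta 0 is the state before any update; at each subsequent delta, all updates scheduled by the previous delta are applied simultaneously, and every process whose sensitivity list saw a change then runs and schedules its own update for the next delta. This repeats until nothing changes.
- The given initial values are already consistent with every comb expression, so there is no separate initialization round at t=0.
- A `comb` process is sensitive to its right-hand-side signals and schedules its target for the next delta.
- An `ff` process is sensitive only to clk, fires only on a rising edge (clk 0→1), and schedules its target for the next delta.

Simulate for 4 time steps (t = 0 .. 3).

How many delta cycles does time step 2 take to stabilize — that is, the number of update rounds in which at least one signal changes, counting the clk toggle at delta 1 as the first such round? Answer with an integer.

[bits: s5,s0,s3,s4,s6,s1,clk,s2]
t=0: Δ0=11100100 Δ1=11100110 Δ2=11110010 Δ3=11110011 Δ4=11111011 Δ5=10111011 | 5Δ
t=1: Δ0=10111011 Δ1=10111001 | 1Δ
t=2: Δ0=10111001 Δ1=10111011 Δ2=10111111 | 2Δ
t=3: Δ0=10111111 Δ1=10111101 | 1Δ

2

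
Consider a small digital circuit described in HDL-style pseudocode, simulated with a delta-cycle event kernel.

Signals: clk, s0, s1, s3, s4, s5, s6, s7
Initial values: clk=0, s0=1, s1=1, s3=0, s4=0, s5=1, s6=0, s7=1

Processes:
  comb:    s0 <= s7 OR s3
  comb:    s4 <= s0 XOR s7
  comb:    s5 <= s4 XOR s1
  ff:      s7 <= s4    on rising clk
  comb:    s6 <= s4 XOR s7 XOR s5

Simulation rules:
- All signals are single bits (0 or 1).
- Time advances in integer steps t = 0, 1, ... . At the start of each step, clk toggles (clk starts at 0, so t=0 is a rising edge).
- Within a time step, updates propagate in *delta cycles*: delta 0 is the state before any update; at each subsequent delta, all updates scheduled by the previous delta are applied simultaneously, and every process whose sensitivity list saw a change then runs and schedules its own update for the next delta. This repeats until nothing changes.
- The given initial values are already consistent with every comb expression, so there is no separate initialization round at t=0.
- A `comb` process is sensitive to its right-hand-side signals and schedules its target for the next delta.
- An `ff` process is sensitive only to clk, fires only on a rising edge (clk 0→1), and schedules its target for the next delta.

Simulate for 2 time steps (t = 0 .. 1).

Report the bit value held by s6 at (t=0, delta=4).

[bits: s3,s7,clk,s4,s0,s5,s1,s6]
t=0: Δ0=01001110 Δ1=01101110 Δ2=00101110 Δ3=00110111 Δ4=00100010 Δ5=00100110 Δ6=00100111 | 6Δ
t=1: Δ0=00100111 Δ1=00000111 | 1Δ

0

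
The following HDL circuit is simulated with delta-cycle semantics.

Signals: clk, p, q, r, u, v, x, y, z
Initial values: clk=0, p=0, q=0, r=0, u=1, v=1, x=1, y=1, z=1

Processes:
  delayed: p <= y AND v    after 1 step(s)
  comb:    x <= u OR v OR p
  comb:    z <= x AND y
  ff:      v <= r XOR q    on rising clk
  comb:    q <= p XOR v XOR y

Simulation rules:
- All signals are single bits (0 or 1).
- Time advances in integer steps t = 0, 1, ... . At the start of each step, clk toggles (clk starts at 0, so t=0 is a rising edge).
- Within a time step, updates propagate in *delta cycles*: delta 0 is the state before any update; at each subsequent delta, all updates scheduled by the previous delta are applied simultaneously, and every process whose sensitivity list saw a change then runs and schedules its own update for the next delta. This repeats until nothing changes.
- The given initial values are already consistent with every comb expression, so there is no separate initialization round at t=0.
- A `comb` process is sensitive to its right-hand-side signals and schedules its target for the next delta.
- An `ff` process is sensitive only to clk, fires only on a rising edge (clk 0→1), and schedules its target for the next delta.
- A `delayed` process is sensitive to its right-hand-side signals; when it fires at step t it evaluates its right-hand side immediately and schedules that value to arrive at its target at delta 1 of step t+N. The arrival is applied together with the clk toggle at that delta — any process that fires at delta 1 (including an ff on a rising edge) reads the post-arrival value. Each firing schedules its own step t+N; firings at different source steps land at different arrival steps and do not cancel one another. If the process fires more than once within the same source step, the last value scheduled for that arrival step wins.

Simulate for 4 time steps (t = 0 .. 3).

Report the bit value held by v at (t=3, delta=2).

1

t0.Δ0 v=1 u=1 r=0 y=1 q=0 clk=0 p=0 z=1 x=1
t0.Δ1 v=1 u=1 r=0 y=1 q=0 clk=1 p=0 z=1 x=1
t0.Δ2 v=0 u=1 r=0 y=1 q=0 clk=1 p=0 z=1 x=1
t0.Δ3 v=0 u=1 r=0 y=1 q=1 clk=1 p=0 z=1 x=1
t1.Δ0 v=0 u=1 r=0 y=1 q=1 clk=1 p=0 z=1 x=1
t1.Δ1 v=0 u=1 r=0 y=1 q=1 clk=0 p=0 z=1 x=1
t2.Δ0 v=0 u=1 r=0 y=1 q=1 clk=0 p=0 z=1 x=1
t2.Δ1 v=0 u=1 r=0 y=1 q=1 clk=1 p=0 z=1 x=1
t2.Δ2 v=1 u=1 r=0 y=1 q=1 clk=1 p=0 z=1 x=1
t2.Δ3 v=1 u=1 r=0 y=1 q=0 clk=1 p=0 z=1 x=1
t3.Δ0 v=1 u=1 r=0 y=1 q=0 clk=1 p=0 z=1 x=1
t3.Δ1 v=1 u=1 r=0 y=1 q=0 clk=0 p=1 z=1 x=1
t3.Δ2 v=1 u=1 r=0 y=1 q=1 clk=0 p=1 z=1 x=1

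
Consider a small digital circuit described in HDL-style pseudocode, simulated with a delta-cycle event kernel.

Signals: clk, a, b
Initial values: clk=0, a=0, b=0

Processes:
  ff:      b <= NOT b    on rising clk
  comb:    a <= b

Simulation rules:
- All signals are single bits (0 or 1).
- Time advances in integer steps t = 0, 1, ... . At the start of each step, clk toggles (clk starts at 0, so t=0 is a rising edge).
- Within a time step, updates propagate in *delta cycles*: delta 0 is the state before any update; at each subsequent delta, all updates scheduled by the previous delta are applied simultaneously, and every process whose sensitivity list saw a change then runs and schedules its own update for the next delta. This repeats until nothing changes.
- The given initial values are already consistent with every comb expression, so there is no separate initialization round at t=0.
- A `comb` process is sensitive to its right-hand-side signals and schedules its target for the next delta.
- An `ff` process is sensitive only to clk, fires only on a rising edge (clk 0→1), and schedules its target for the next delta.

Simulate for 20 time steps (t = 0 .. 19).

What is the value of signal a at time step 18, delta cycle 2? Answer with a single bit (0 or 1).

1

t0.Δ0 clk=0 a=0 b=0
t0.Δ1 clk=1 a=0 b=0
t0.Δ2 clk=1 a=0 b=1
t0.Δ3 clk=1 a=1 b=1
t1.Δ0 clk=1 a=1 b=1
t1.Δ1 clk=0 a=1 b=1
t2.Δ0 clk=0 a=1 b=1
t2.Δ1 clk=1 a=1 b=1
t2.Δ2 clk=1 a=1 b=0
t2.Δ3 clk=1 a=0 b=0
t3.Δ0 clk=1 a=0 b=0
t3.Δ1 clk=0 a=0 b=0
t4.Δ0 clk=0 a=0 b=0
t4.Δ1 clk=1 a=0 b=0
t4.Δ2 clk=1 a=0 b=1
t4.Δ3 clk=1 a=1 b=1
t5.Δ0 clk=1 a=1 b=1
t5.Δ1 clk=0 a=1 b=1
t6.Δ0 clk=0 a=1 b=1
t6.Δ1 clk=1 a=1 b=1
t6.Δ2 clk=1 a=1 b=0
t6.Δ3 clk=1 a=0 b=0
t7.Δ0 clk=1 a=0 b=0
t7.Δ1 clk=0 a=0 b=0
t8.Δ0 clk=0 a=0 b=0
t8.Δ1 clk=1 a=0 b=0
t8.Δ2 clk=1 a=0 b=1
t8.Δ3 clk=1 a=1 b=1
t9.Δ0 clk=1 a=1 b=1
t9.Δ1 clk=0 a=1 b=1
t10.Δ0 clk=0 a=1 b=1
t10.Δ1 clk=1 a=1 b=1
t10.Δ2 clk=1 a=1 b=0
t10.Δ3 clk=1 a=0 b=0
t11.Δ0 clk=1 a=0 b=0
t11.Δ1 clk=0 a=0 b=0
t12.Δ0 clk=0 a=0 b=0
t12.Δ1 clk=1 a=0 b=0
t12.Δ2 clk=1 a=0 b=1
t12.Δ3 clk=1 a=1 b=1
t13.Δ0 clk=1 a=1 b=1
t13.Δ1 clk=0 a=1 b=1
t14.Δ0 clk=0 a=1 b=1
t14.Δ1 clk=1 a=1 b=1
t14.Δ2 clk=1 a=1 b=0
t14.Δ3 clk=1 a=0 b=0
t15.Δ0 clk=1 a=0 b=0
t15.Δ1 clk=0 a=0 b=0
t16.Δ0 clk=0 a=0 b=0
t16.Δ1 clk=1 a=0 b=0
t16.Δ2 clk=1 a=0 b=1
t16.Δ3 clk=1 a=1 b=1
t17.Δ0 clk=1 a=1 b=1
t17.Δ1 clk=0 a=1 b=1
t18.Δ0 clk=0 a=1 b=1
t18.Δ1 clk=1 a=1 b=1
t18.Δ2 clk=1 a=1 b=0
t18.Δ3 clk=1 a=0 b=0
t19.Δ0 clk=1 a=0 b=0
t19.Δ1 clk=0 a=0 b=0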